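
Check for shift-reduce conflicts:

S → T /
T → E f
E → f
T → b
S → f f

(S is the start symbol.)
A shift-reduce conflict occurs when an LR(0) state has both:
  - a complete (reduce) item [A → α .] (dot at the end), and
  - a shift item [B → β . c γ] (dot before a terminal).

Augment with S' → S and build the canonical LR(0) collection (I0 = CLOSURE({[S' → . S]}), then GOTO on every symbol after a dot until no new states appear). It has 9 states:
  I0: { [E → . f], [S → . T /], [S → . f f], [S' → . S], [T → . E f], [T → . b] }  — shift
  I1: { [T → E . f] }  — shift
  I2: { [S' → S .] }  — accept
  I3: { [S → T . /] }  — shift
  I4: { [T → b .] }  — reduce
  I5: { [E → f .], [S → f . f] }  — shift, reduce
  I6: { [S → f f .] }  — reduce
  I7: { [S → T / .] }  — reduce
  I8: { [T → E f .] }  — reduce

I5 contains reduce item [E → f .] and shift item [S → f . f] — shift-reduce conflict.

Answer: Yes — I5: [E → f .] vs [S → f . f]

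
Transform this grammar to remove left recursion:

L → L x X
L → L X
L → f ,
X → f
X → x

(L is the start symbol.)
L is directly left-recursive. The standard transformation for
  A → A α₁ | ... | A α_m | β₁ | ... | β_n
is
  A  → β₁ A' | ... | β_n A'
  A' → α₁ A' | ... | α_m A' | ε

L → f , becomes L → f , L'
L → L x X becomes L' → x X L'
L → L X becomes L' → X L'
Add L' → ε

Productions for other non-terminals are unchanged:
  X → f
  X → x

Resulting grammar:
L → f , L'
L' → x X L'
L' → X L'
L' → ε
X → f
X → x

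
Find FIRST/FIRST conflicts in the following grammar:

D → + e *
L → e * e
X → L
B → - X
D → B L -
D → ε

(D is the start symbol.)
No FIRST/FIRST conflicts.

A FIRST/FIRST conflict occurs when two productions N → α and N → β for the same non-terminal have FIRST(α) ∩ FIRST(β) ≠ ∅ (with ε ∈ FIRST of a nullable right-hand side, so two nullable alternatives also conflict).

FIRST sets of the non-terminals at (or reachable through a nullable prefix from) the front of some alternative:
  FIRST(B) = { '-' }

Productions for D:
  D → + e *: FIRST = { '+' }
  D → B L -: FIRST = { '-' }
  D → ε: FIRST = { ε }
L, X, B have only one production, so no FIRST/FIRST conflict is possible there.

All alternatives of each non-terminal have pairwise disjoint FIRST sets.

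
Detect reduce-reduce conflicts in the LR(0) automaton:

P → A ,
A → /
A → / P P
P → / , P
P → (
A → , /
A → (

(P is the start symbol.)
Augment with P' → P and build the canonical LR(0) collection (I0 = CLOSURE({[P' → . P]}), then GOTO on every symbol after a dot until no new states appear). It has 13 states:
  I0: { [A → . (], [A → . , /], [A → . / P P], [A → . /], [P → . (], [P → . / , P], [P → . A ,], [P' → . P] }  — shift
  I1: { [A → ( .], [P → ( .] }  — 2 reduces
  I2: { [A → , . /] }  — shift
  I3: { [A → . (], [A → . , /], [A → . / P P], [A → . /], [A → / . P P], [A → / .], [P → . (], [P → . / , P], [P → . A ,], [P → / . , P] }  — shift, reduce
  I4: { [P → A . ,] }  — shift
  I5: { [P' → P .] }  — accept
  I6: { [P → A , .] }  — reduce
  I7: { [A → , . /], [A → . (], [A → . , /], [A → . / P P], [A → . /], [P → . (], [P → . / , P], [P → . A ,], [P → / , . P] }  — shift
  I8: { [A → . (], [A → . , /], [A → . / P P], [A → . /], [A → / P . P], [P → . (], [P → . / , P], [P → . A ,] }  — shift
  I9: { [A → / P P .] }  — reduce
  I10: { [A → , / .], [A → . (], [A → . , /], [A → . / P P], [A → . /], [A → / . P P], [A → / .], [P → . (], [P → . / , P], [P → . A ,], [P → / . , P] }  — shift, 2 reduces
  I11: { [P → / , P .] }  — reduce
  I12: { [A → , / .] }  — reduce

I1 contains complete items [A → ( .], [P → ( .] — reduce-reduce conflict.
I10 contains complete items [A → , / .], [A → / .] — reduce-reduce conflict.

Answer: Yes — I1: [A → ( .] vs [P → ( .]; I10: [A → , / .] vs [A → / .]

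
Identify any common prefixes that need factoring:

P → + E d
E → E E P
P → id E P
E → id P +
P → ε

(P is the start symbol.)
Left-factoring is needed when two productions for the same non-terminal
share a common prefix on the right-hand side.

Productions for P:
  P → + E d
  P → id E P
  P → ε
Productions for E:
  E → E E P
  E → id P +

No common prefixes found.

Answer: No, left-factoring is not needed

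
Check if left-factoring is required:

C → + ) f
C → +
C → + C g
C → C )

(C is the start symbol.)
Yes, C has productions with common prefix '+'

Left-factoring is needed when two productions for the same non-terminal
share a common prefix on the right-hand side.

Productions for C:
  C → + ) f
  C → +
  C → + C g
  C → C )

Found common prefix '+' in productions for C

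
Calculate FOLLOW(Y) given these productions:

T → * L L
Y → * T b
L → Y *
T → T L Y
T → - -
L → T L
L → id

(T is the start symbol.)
{ $, '*', '-', 'b', 'id' }

To compute FOLLOW(Y), find every occurrence of Y on a right-hand side N → α Y β: add FIRST(β) \ {ε}, and if β is empty or nullable also add FOLLOW(N). Iterate to a fixed point.

In L → Y *: Y is followed by '*', add FIRST('*') \ {ε} = { '*' }
In T → T L Y: Y is at the end, add FOLLOW(T)

The FOLLOW sets referred to above (computed the same way, to a fixed point):
  FOLLOW(T) = { $, '*', '-', 'b', 'id' }

Taking the union: FOLLOW(Y) = { $, '*', '-', 'b', 'id' }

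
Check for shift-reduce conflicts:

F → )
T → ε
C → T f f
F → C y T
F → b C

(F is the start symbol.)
Augment with F' → F and build the canonical LR(0) collection (I0 = CLOSURE({[F' → . F]}), then GOTO on every symbol after a dot until no new states appear). It has 11 states:
  I0: { [C → . T f f], [F → . )], [F → . C y T], [F → . b C], [F' → . F], [T → .] }  — shift, reduce
  I1: { [F → ) .] }  — reduce
  I2: { [F → C . y T] }  — shift
  I3: { [F' → F .] }  — accept
  I4: { [C → T . f f] }  — shift
  I5: { [C → . T f f], [F → b . C], [T → .] }  — reduce
  I6: { [F → b C .] }  — reduce
  I7: { [C → T f . f] }  — shift
  I8: { [C → T f f .] }  — reduce
  I9: { [F → C y . T], [T → .] }  — reduce
  I10: { [F → C y T .] }  — reduce

I0 contains reduce item [T → .] and shift items [F → . )], [F → . b C] — shift-reduce conflict.

Answer: Yes — I0: [T → .] vs [F → . )]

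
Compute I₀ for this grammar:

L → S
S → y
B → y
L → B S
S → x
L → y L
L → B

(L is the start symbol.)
First, augment the grammar with L' → L
I₀ = CLOSURE({ [L' → . L] }):
  [L' → . L] has the dot before L: add [L → . S], [L → . B S], [L → . y L], [L → . B]
  [L → . S] has the dot before S: add [S → . y], [S → . x]
  [L → . B S] has the dot before B: add [B → . y]
No further items can be added.

I₀ = { [B → . y], [L → . B S], [L → . B], [L → . S], [L → . y L], [L' → . L], [S → . x], [S → . y] }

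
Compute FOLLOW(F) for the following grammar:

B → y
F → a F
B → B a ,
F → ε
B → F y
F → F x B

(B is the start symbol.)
{ 'x', 'y' }

To compute FOLLOW(F), find every occurrence of F on a right-hand side N → α F β: add FIRST(β) \ {ε}, and if β is empty or nullable also add FOLLOW(N). Iterate to a fixed point.

In F → a F: F is at the end; this adds FOLLOW(F) to itself — nothing new
In B → F y: F is followed by y, add FIRST(y) \ {ε} = { 'y' }
In F → F x B: F is followed by x B, add FIRST(x B) \ {ε} = { 'x' }

Taking the union: FOLLOW(F) = { 'x', 'y' }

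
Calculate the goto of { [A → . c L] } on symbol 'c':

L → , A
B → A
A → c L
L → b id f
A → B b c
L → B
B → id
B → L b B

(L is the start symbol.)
{ [A → . B b c], [A → . c L], [A → c . L], [B → . A], [B → . L b B], [B → . id], [L → . , A], [L → . B], [L → . b id f] }

GOTO(I, 'c') = CLOSURE({ [A → αX.β] : [A → α.Xβ] ∈ I, X = 'c' })

Items with dot before 'c', with the dot advanced:
  [A → . c L] → [A → c . L]
Closure of the advanced items:
  [A → c . L] has the dot before L: add [L → . , A], [L → . b id f], [L → . B]
  [L → . B] has the dot before B: add [B → . A], [B → . id], [B → . L b B]
  [B → . A] has the dot before A: add [A → . c L], [A → . B b c]

GOTO = { [A → . B b c], [A → . c L], [A → c . L], [B → . A], [B → . L b B], [B → . id], [L → . , A], [L → . B], [L → . b id f] }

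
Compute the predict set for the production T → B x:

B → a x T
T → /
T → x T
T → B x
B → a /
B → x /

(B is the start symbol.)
PREDICT(T → B x) = (FIRST(RHS) \ {ε}) ∪ (FOLLOW(T) if ε ∈ FIRST(RHS), i.e. RHS ⇒* ε)
FIRST(B) = { 'a', 'x' }
FIRST(B x) = { 'a', 'x' }
ε ∉ FIRST(B x), so FOLLOW(T) is not added.
PREDICT(T → B x) = { 'a', 'x' }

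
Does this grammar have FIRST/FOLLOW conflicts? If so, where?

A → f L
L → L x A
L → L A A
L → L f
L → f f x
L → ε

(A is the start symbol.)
Yes. L → L x A with FOLLOW(L) on { 'f', 'x' }; L → L A A with FOLLOW(L) on { 'f', 'x' }; L → L f with FOLLOW(L) on { 'f', 'x' }; L → f f x with FOLLOW(L) on { 'f' }

A FIRST/FOLLOW conflict occurs when a non-terminal N has a nullable alternative N → β (β ⇒* ε) and another alternative N → α with FIRST(α) ∩ FOLLOW(N) ≠ ∅: on such a lookahead the parser cannot decide between expanding α and letting N vanish via β.

Nullable non-terminals: L.
FIRST sets used below: FIRST(L) = { 'f', 'x', ε }, FIRST(A) = { 'f' }

L: nullable alternative(s) L → ε; FOLLOW(L) = { $, 'f', 'x' }
  L → L x A: FIRST \ {ε} = { 'f', 'x' } — overlaps FOLLOW(L) on { 'f', 'x' }: CONFLICT
  L → L A A: FIRST \ {ε} = { 'f', 'x' } — overlaps FOLLOW(L) on { 'f', 'x' }: CONFLICT
  L → L f: FIRST \ {ε} = { 'f', 'x' } — overlaps FOLLOW(L) on { 'f', 'x' }: CONFLICT
  L → f f x: FIRST \ {ε} = { 'f' } — overlaps FOLLOW(L) on { 'f' }: CONFLICT
  L → ε: FIRST \ {ε} = { } — this is the only nullable alternative, skip

A has no nullable alternative, so no FIRST/FOLLOW check is needed there.

So the grammar has 4 FIRST/FOLLOW conflicts (marked CONFLICT above).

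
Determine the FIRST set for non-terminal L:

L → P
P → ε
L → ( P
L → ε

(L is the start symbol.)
{ '(', ε }

FIRST sets of the other non-terminals involved (by the same procedure, iterated to a fixed point):
  FIRST(P) = { ε }

From L → P:
  - P is a non-terminal: add FIRST(P) \ {ε} = { }
    P is nullable and nothing follows, so the whole right-hand side can vanish: ε ∈ FIRST(L)
From L → ( P:
  - '(' is a terminal: add '(' and stop
From L → ε:
  - ε-production, so ε ∈ FIRST(L)

Collecting: FIRST(L) = { '(', ε }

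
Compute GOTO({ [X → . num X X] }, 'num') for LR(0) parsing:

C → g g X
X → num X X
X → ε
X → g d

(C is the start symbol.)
{ [X → . g d], [X → . num X X], [X → .], [X → num . X X] }

GOTO(I, 'num') = CLOSURE({ [A → αX.β] : [A → α.Xβ] ∈ I, X = 'num' })

Items with dot before 'num', with the dot advanced:
  [X → . num X X] → [X → num . X X]
Closure of the advanced items:
  [X → num . X X] has the dot before X: add [X → . num X X], [X → .], [X → . g d]

GOTO = { [X → . g d], [X → . num X X], [X → .], [X → num . X X] }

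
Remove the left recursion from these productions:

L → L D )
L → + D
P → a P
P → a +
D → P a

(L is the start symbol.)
L is directly left-recursive. The standard transformation for
  A → A α₁ | ... | A α_m | β₁ | ... | β_n
is
  A  → β₁ A' | ... | β_n A'
  A' → α₁ A' | ... | α_m A' | ε

L → + D becomes L → + D L'
L → L D ) becomes L' → D ) L'
Add L' → ε

Productions for other non-terminals are unchanged:
  P → a P
  P → a +
  D → P a

Resulting grammar:
L → + D L'
L' → D ) L'
L' → ε
P → a P
P → a +
D → P a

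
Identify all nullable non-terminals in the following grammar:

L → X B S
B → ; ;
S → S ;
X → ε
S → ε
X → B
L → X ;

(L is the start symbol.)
{ 'S', 'X' }

ε-productions: X → ε, S → ε
So X, S are immediately nullable.
No further non-terminal can be added: every production for the remaining non-terminals contains a terminal or a non-nullable non-terminal.
Nullable = { 'S', 'X' }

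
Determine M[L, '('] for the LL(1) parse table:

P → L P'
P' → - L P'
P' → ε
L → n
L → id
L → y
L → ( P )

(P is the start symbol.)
To find M[L, '('], we find productions for L where '(' is in the predict set (PREDICT(N → α) = (FIRST(α) \ {ε}) ∪ (FOLLOW(N) if α ⇒* ε)).

L → n: PREDICT = { 'n' }
L → id: PREDICT = { 'id' }
L → y: PREDICT = { 'y' }
L → ( P ): PREDICT = { '(' }
  '(' is in predict set, so this production goes in M[L, '(']

M[L, '('] = L → ( P )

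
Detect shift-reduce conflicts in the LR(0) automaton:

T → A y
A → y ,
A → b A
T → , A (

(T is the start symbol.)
No shift-reduce conflicts

A shift-reduce conflict occurs when an LR(0) state has both:
  - a complete (reduce) item [A → α .] (dot at the end), and
  - a shift item [B → β . c γ] (dot before a terminal).

Augment with T' → T and build the canonical LR(0) collection (I0 = CLOSURE({[T' → . T]}), then GOTO on every symbol after a dot until no new states appear). It has 11 states:
  I0: { [A → . b A], [A → . y ,], [T → . , A (], [T → . A y], [T' → . T] }  — shift
  I1: { [A → . b A], [A → . y ,], [T → , . A (] }  — shift
  I2: { [T → A . y] }  — shift
  I3: { [T' → T .] }  — accept
  I4: { [A → . b A], [A → . y ,], [A → b . A] }  — shift
  I5: { [A → y . ,] }  — shift
  I6: { [A → y , .] }  — reduce
  I7: { [A → b A .] }  — reduce
  I8: { [T → A y .] }  — reduce
  I9: { [T → , A . (] }  — shift
  I10: { [T → , A ( .] }  — reduce

No state contains both a complete item and a shift item.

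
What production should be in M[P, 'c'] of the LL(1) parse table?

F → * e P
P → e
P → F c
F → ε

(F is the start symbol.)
P → F c

To find M[P, 'c'], we find productions for P where 'c' is in the predict set (PREDICT(N → α) = (FIRST(α) \ {ε}) ∪ (FOLLOW(N) if α ⇒* ε)).

Relevant sets:
  FIRST(F) = { '*', ε }

P → e: PREDICT = { 'e' }
P → F c: PREDICT = { '*', 'c' }
  'c' is in predict set, so this production goes in M[P, 'c']

M[P, 'c'] = P → F c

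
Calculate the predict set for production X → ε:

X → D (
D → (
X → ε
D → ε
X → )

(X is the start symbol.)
{ $ }

PREDICT(X → ε) = (FIRST(RHS) \ {ε}) ∪ (FOLLOW(X) if ε ∈ FIRST(RHS), i.e. RHS ⇒* ε)
The right-hand side is ε (FIRST(ε) = { ε }), so the predict set is FOLLOW(X) = { $ }
PREDICT(X → ε) = { $ }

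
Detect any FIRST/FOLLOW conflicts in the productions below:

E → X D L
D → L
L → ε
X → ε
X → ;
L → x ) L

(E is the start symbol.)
Yes. L → x ')' L with FOLLOW(L) on { 'x' }

A FIRST/FOLLOW conflict occurs when a non-terminal N has a nullable alternative N → β (β ⇒* ε) and another alternative N → α with FIRST(α) ∩ FOLLOW(N) ≠ ∅: on such a lookahead the parser cannot decide between expanding α and letting N vanish via β.

Nullable non-terminals: D, E, L, X.
D has a nullable alternative but only one production, so nothing to check.
E has a nullable alternative but only one production, so nothing to check.

L: nullable alternative(s) L → ε; FOLLOW(L) = { $, 'x' }
  L → ε: FIRST \ {ε} = { } — this is the only nullable alternative, skip
  L → x ) L: FIRST \ {ε} = { 'x' } — overlaps FOLLOW(L) on { 'x' }: CONFLICT

X: nullable alternative(s) X → ε; FOLLOW(X) = { $, 'x' }
  X → ε: FIRST \ {ε} = { } — this is the only nullable alternative, skip
  X → ;: FIRST \ {ε} = { ';' } — disjoint from FOLLOW(X)

So the grammar has 1 FIRST/FOLLOW conflict (marked CONFLICT above).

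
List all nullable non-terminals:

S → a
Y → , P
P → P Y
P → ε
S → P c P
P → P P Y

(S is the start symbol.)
A non-terminal is nullable if it can derive ε (the empty string): either it has an ε-production, or it has a production whose right-hand side consists entirely of nullable non-terminals.

ε-productions: P → ε
So P is immediately nullable.
No further non-terminal can be added: every production for the remaining non-terminals contains a terminal or a non-nullable non-terminal.
Nullable = { 'P' }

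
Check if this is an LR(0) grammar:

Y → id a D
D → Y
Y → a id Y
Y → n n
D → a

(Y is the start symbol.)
A grammar is LR(0) if no state in the canonical LR(0) collection has:
  - both a shift item (dot before a terminal) and a complete item (shift-reduce conflict), or
  - two or more complete items (reduce-reduce conflict; the accept item [Y' → Y .] counts as a complete item here).

Augment with Y' → Y and build the canonical LR(0) collection (I0 = CLOSURE({[Y' → . Y]}), then GOTO on every symbol after a dot until no new states appear). It has 12 states:
  I0: { [Y → . a id Y], [Y → . id a D], [Y → . n n], [Y' → . Y] }  — shift
  I1: { [Y' → Y .] }  — accept
  I2: { [Y → a . id Y] }  — shift
  I3: { [Y → id . a D] }  — shift
  I4: { [Y → n . n] }  — shift
  I5: { [Y → n n .] }  — reduce
  I6: { [D → . Y], [D → . a], [Y → . a id Y], [Y → . id a D], [Y → . n n], [Y → id a . D] }  — shift
  I7: { [Y → id a D .] }  — reduce
  I8: { [D → Y .] }  — reduce
  I9: { [D → a .], [Y → a . id Y] }  — shift, reduce
  I10: { [Y → . a id Y], [Y → . id a D], [Y → . n n], [Y → a id . Y] }  — shift
  I11: { [Y → a id Y .] }  — reduce

Conflict in state I9:
  Shift-reduce conflict between [D → a .] and [Y → a . id Y]
So the grammar is NOT LR(0).

Answer: No. Shift-reduce conflict between [D → a .] and [Y → a . id Y]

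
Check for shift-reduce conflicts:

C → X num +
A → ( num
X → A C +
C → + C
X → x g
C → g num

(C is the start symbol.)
No shift-reduce conflicts

A shift-reduce conflict occurs when an LR(0) state has both:
  - a complete (reduce) item [A → α .] (dot at the end), and
  - a shift item [B → β . c γ] (dot before a terminal).

Augment with C' → C and build the canonical LR(0) collection (I0 = CLOSURE({[C' → . C]}), then GOTO on every symbol after a dot until no new states appear). It has 16 states:
  I0: { [A → . ( num], [C → . + C], [C → . X num +], [C → . g num], [C' → . C], [X → . A C +], [X → . x g] }  — shift
  I1: { [A → ( . num] }  — shift
  I2: { [A → . ( num], [C → + . C], [C → . + C], [C → . X num +], [C → . g num], [X → . A C +], [X → . x g] }  — shift
  I3: { [A → . ( num], [C → . + C], [C → . X num +], [C → . g num], [X → . A C +], [X → . x g], [X → A . C +] }  — shift
  I4: { [C' → C .] }  — accept
  I5: { [C → X . num +] }  — shift
  I6: { [C → g . num] }  — shift
  I7: { [X → x . g] }  — shift
  I8: { [X → x g .] }  — reduce
  I9: { [C → g num .] }  — reduce
  I10: { [C → X num . +] }  — shift
  I11: { [C → X num + .] }  — reduce
  I12: { [X → A C . +] }  — shift
  I13: { [X → A C + .] }  — reduce
  I14: { [C → + C .] }  — reduce
  I15: { [A → ( num .] }  — reduce

No state contains both a complete item and a shift item.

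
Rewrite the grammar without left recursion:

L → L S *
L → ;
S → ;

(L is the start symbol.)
L is directly left-recursive. The standard transformation for
  A → A α₁ | ... | A α_m | β₁ | ... | β_n
is
  A  → β₁ A' | ... | β_n A'
  A' → α₁ A' | ... | α_m A' | ε

L → ; becomes L → ; L'
L → L S * becomes L' → S * L'
Add L' → ε

Productions for other non-terminals are unchanged:
  S → ;

Resulting grammar:
L → ; L'
L' → S * L'
L' → ε
S → ;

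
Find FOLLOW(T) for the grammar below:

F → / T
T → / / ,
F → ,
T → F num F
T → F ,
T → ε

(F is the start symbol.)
{ $, ',', 'num' }

In F → / T: T is at the end, add FOLLOW(F)

The FOLLOW sets referred to above (computed the same way, to a fixed point):
  FOLLOW(F) = { $, ',', 'num' }

Taking the union: FOLLOW(T) = { $, ',', 'num' }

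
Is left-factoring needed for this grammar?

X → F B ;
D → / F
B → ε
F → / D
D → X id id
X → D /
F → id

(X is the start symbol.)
No, left-factoring is not needed

Left-factoring is needed when two productions for the same non-terminal
share a common prefix on the right-hand side.

Productions for X:
  X → F B ;
  X → D /
Productions for D:
  D → / F
  D → X id id
Productions for F:
  F → / D
  F → id

No common prefixes found.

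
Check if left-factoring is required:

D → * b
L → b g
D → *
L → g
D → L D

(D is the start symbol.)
Yes, D has productions with common prefix '*'

Left-factoring is needed when two productions for the same non-terminal
share a common prefix on the right-hand side.

Productions for D:
  D → * b
  D → *
  D → L D
Productions for L:
  L → b g
  L → g

Found common prefix '*' in productions for D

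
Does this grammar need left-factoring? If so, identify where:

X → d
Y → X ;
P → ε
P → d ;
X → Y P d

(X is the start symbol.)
No, left-factoring is not needed

Left-factoring is needed when two productions for the same non-terminal
share a common prefix on the right-hand side.

Productions for X:
  X → d
  X → Y P d
Productions for P:
  P → ε
  P → d ;

No common prefixes found.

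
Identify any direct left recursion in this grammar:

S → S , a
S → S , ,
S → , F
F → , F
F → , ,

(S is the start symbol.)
Direct left recursion occurs when N → N α for some non-terminal N (the right-hand side begins with the left-hand side itself).

S → S , a: LEFT RECURSIVE (starts with S)
S → S , ,: LEFT RECURSIVE (starts with S)
S → , F: starts with ','
F → , F: starts with ','
F → , ,: starts with ','

The grammar has direct left recursion on: S.

Answer: Yes, S is left-recursive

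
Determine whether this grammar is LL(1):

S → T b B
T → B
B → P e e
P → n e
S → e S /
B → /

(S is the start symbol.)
Yes, the grammar is LL(1).

Relevant sets:
  FIRST(T) = { '/', 'n' }
  FIRST(P) = { 'n' }

For S:
  PREDICT(S → T b B) = { '/', 'n' }
  PREDICT(S → e S '/') = { 'e' }
For B:
  PREDICT(B → P e e) = { 'n' }
  PREDICT(B → '/') = { '/' }
T, P have a single production, so nothing to check there.

All predict sets are disjoint. The grammar IS LL(1).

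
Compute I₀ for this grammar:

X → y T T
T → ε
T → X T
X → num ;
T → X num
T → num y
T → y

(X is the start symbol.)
{ [X → . num ;], [X → . y T T], [X' → . X] }

First, augment the grammar with X' → X
I₀ = CLOSURE({ [X' → . X] }):
  [X' → . X] has the dot before X: add [X → . y T T], [X → . num ;]
No further items can be added.

I₀ = { [X → . num ;], [X → . y T T], [X' → . X] }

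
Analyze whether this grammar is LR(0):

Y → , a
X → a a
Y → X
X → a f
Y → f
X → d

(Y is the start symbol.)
A grammar is LR(0) if no state in the canonical LR(0) collection has:
  - both a shift item (dot before a terminal) and a complete item (shift-reduce conflict), or
  - two or more complete items (reduce-reduce conflict; the accept item [Y' → Y .] counts as a complete item here).

Augment with Y' → Y and build the canonical LR(0) collection (I0 = CLOSURE({[Y' → . Y]}), then GOTO on every symbol after a dot until no new states appear). It has 10 states:
  I0: { [X → . a a], [X → . a f], [X → . d], [Y → . , a], [Y → . X], [Y → . f], [Y' → . Y] }  — shift
  I1: { [Y → , . a] }  — shift
  I2: { [Y → X .] }  — reduce
  I3: { [Y' → Y .] }  — accept
  I4: { [X → a . a], [X → a . f] }  — shift
  I5: { [X → d .] }  — reduce
  I6: { [Y → f .] }  — reduce
  I7: { [X → a a .] }  — reduce
  I8: { [X → a f .] }  — reduce
  I9: { [Y → , a .] }  — reduce

Every state is either a pure shift/goto state or contains exactly one complete item and nothing to shift — no conflicts. The grammar is LR(0).

Answer: Yes, the grammar is LR(0)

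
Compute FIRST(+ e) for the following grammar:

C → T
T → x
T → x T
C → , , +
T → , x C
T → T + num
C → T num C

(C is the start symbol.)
{ '+' }

To compute FIRST(+ e), process the symbols left to right:
Symbol + is a terminal. Add '+' and stop.
FIRST(+ e) = { '+' }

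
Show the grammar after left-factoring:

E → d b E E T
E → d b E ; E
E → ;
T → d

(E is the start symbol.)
Left-factoring transforms A → αβ₁ | αβ₂ into A → αA' and A' → β₁ | β₂
(α is the longest common prefix among the alternatives). Repeat until
no nonterminal has two alternatives with a common prefix.

Round 1: E has alternatives sharing prefix 'd b E'. Introduce E': E → d b E E'
  Add: E' → E T
  Add: E' → ; E

No remaining common prefixes — done.

Resulting grammar:
E → d b E E'
E' → E T
E' → ; E
E → ;
T → d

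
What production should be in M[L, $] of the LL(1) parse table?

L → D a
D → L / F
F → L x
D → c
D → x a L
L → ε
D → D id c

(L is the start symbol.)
L → ε

To find M[L, $], we find productions for L where $ is in the predict set (PREDICT(N → α) = (FIRST(α) \ {ε}) ∪ (FOLLOW(N) if α ⇒* ε)).

Relevant sets:
  FIRST(D) = { '/', 'c', 'x' }
  FOLLOW(L) = { $, '/', 'a', 'id', 'x' }

L → D a: PREDICT = { '/', 'c', 'x' }
L → ε: PREDICT = { $, '/', 'a', 'id', 'x' }
  $ is in predict set, so this production goes in M[L, $]

M[L, $] = L → ε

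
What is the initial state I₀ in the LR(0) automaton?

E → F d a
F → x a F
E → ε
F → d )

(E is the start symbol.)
{ [E → . F d a], [E → .], [E' → . E], [F → . d )], [F → . x a F] }

First, augment the grammar with E' → E
I₀ = CLOSURE({ [E' → . E] }):
  [E' → . E] has the dot before E: add [E → . F d a], [E → .]
  [E → . F d a] has the dot before F: add [F → . x a F], [F → . d )]
No further items can be added.

I₀ = { [E → . F d a], [E → .], [E' → . E], [F → . d )], [F → . x a F] }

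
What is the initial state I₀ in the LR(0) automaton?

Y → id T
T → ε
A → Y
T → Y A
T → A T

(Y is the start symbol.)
{ [Y → . id T], [Y' → . Y] }

First, augment the grammar with Y' → Y
I₀ = CLOSURE({ [Y' → . Y] }):
  [Y' → . Y] has the dot before Y: add [Y → . id T]
No further items can be added.

I₀ = { [Y → . id T], [Y' → . Y] }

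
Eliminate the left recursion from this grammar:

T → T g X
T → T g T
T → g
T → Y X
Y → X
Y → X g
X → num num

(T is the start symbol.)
T → g T'
T → Y X T'
T' → g X T'
T' → g T T'
T' → ε
Y → X
Y → X g
X → num num

T is directly left-recursive. The standard transformation for
  A → A α₁ | ... | A α_m | β₁ | ... | β_n
is
  A  → β₁ A' | ... | β_n A'
  A' → α₁ A' | ... | α_m A' | ε

T → g becomes T → g T'
T → Y X becomes T → Y X T'
T → T g X becomes T' → g X T'
T → T g T becomes T' → g T T'
Add T' → ε

Productions for other non-terminals are unchanged:
  Y → X
  Y → X g
  X → num num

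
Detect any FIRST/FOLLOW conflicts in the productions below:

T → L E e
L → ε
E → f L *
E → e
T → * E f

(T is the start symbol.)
No FIRST/FOLLOW conflicts.

A FIRST/FOLLOW conflict occurs when a non-terminal N has a nullable alternative N → β (β ⇒* ε) and another alternative N → α with FIRST(α) ∩ FOLLOW(N) ≠ ∅: on such a lookahead the parser cannot decide between expanding α and letting N vanish via β.

Nullable non-terminals: L.
L has a nullable alternative but only one production, so nothing to check.

E, T have no nullable alternative, so no FIRST/FOLLOW check is needed there.

No FIRST/FOLLOW conflicts found.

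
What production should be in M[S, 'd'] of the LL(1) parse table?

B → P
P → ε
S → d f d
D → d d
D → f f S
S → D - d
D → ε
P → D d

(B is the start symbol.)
To find M[S, 'd'], we find productions for S where 'd' is in the predict set (PREDICT(N → α) = (FIRST(α) \ {ε}) ∪ (FOLLOW(N) if α ⇒* ε)).

Relevant sets:
  FIRST(D) = { 'd', 'f', ε }

S → d f d: PREDICT = { 'd' }
  'd' is in predict set, so this production goes in M[S, 'd']
S → D - d: PREDICT = { '-', 'd', 'f' }
  'd' is in predict set, so this production goes in M[S, 'd']

M[S, 'd'] = S → d f d, S → D - d  (a multiply-defined cell — the grammar is not LL(1))

Answer: S → d f d, S → D - d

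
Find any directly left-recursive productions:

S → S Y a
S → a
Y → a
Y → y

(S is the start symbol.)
Yes, S is left-recursive

S → S Y a: LEFT RECURSIVE (starts with S)
S → a: starts with a
Y → a: starts with a
Y → y: starts with y

The grammar has direct left recursion on: S.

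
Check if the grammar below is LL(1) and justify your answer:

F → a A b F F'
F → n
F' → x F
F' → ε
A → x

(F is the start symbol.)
A grammar is LL(1) if for each non-terminal N with multiple productions, the predict sets of those productions are pairwise disjoint, where PREDICT(N → α) = (FIRST(α) \ {ε}) ∪ (FOLLOW(N) if α ⇒* ε).

Relevant sets:
  FOLLOW(F') = { $, 'x' }

For F:
  PREDICT(F → a A b F F') = { 'a' }
  PREDICT(F → n) = { 'n' }
For F':
  PREDICT(F' → x F) = { 'x' }
  PREDICT(F' → ε) = { $, 'x' }
A has a single production, so nothing to check there.

Conflict found: Predict set conflict for F': { 'x' }
The grammar is NOT LL(1).

Answer: No. Predict set conflict for F': { 'x' }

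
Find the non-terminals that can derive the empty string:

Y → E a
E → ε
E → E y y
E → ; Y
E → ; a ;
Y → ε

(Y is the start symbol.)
A non-terminal is nullable if it can derive ε (the empty string): either it has an ε-production, or it has a production whose right-hand side consists entirely of nullable non-terminals.

ε-productions: E → ε, Y → ε
So E, Y are immediately nullable.
Every non-terminal is now nullable.
Nullable = { 'E', 'Y' }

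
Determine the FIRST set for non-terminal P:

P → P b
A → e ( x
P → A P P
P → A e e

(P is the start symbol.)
To compute FIRST(P), examine every production with P on the left-hand side, reading each right-hand side left to right until a non-nullable symbol is reached.

FIRST sets of the other non-terminals involved (by the same procedure, iterated to a fixed point):
  FIRST(A) = { 'e' }

From P → P b:
  - P is the symbol being defined: contributes nothing new
    P is not nullable, so stop
From P → A P P:
  - A is a non-terminal: add FIRST(A) \ {ε} = { 'e' }
    A is not nullable, so stop
From P → A e e:
  - A is a non-terminal: add FIRST(A) \ {ε} = { 'e' }
    A is not nullable, so stop

Collecting: FIRST(P) = { 'e' }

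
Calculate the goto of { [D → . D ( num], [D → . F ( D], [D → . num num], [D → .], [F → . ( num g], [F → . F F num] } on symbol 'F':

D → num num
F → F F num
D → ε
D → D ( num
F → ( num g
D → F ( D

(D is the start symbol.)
{ [D → F . ( D], [F → . ( num g], [F → . F F num], [F → F . F num] }

GOTO(I, 'F') = CLOSURE({ [A → αX.β] : [A → α.Xβ] ∈ I, X = 'F' })

Items with dot before 'F', with the dot advanced:
  [D → . F ( D] → [D → F . ( D]
  [F → . F F num] → [F → F . F num]
Closure of the advanced items:
  [F → F . F num] has the dot before F: add [F → . F F num], [F → . ( num g]

GOTO = { [D → F . ( D], [F → . ( num g], [F → . F F num], [F → F . F num] }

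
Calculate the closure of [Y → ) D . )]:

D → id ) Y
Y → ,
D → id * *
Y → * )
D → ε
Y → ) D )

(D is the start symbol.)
Start with: [Y → ) D . )]
The dot precedes the terminal ')', so nothing is added.

CLOSURE = { [Y → ) D . )] }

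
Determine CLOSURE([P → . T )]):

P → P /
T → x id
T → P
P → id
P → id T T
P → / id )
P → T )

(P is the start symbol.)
{ [P → . / id )], [P → . P /], [P → . T )], [P → . id T T], [P → . id], [T → . P], [T → . x id] }

To compute CLOSURE, for each item [A → α.Bβ] where B is a non-terminal, add [B → .γ] for all productions B → γ; repeat for the newly added items until nothing changes.

Start with: [P → . T )]
  [P → . T )] has the dot before T: add [T → . x id], [T → . P]
  [T → . P] has the dot before P: add [P → . P /], [P → . id], [P → . id T T], [P → . / id )]
No further items can be added.

CLOSURE = { [P → . / id )], [P → . P /], [P → . T )], [P → . id T T], [P → . id], [T → . P], [T → . x id] }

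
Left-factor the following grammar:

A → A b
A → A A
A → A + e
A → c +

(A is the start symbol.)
A → A A'
A' → b
A' → A
A' → + e
A → c +

Left-factoring transforms A → αβ₁ | αβ₂ into A → αA' and A' → β₁ | β₂
(α is the longest common prefix among the alternatives). Repeat until
no nonterminal has two alternatives with a common prefix.

Round 1: A has alternatives sharing prefix 'A'. Introduce A': A → A A'
  Add: A' → b
  Add: A' → A
  Add: A' → + e

No remaining common prefixes — done.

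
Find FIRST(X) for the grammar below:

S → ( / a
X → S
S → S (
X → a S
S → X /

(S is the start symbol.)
{ '(', 'a' }

To compute FIRST(X), examine every production with X on the left-hand side, reading each right-hand side left to right until a non-nullable symbol is reached.

FIRST sets of the other non-terminals involved (by the same procedure, iterated to a fixed point):
  FIRST(S) = { '(', 'a' }

From X → S:
  - S is a non-terminal: add FIRST(S) \ {ε} = { '(', 'a' }
    S is not nullable, so stop
From X → a S:
  - a is a terminal: add 'a' and stop

Collecting: FIRST(X) = { '(', 'a' }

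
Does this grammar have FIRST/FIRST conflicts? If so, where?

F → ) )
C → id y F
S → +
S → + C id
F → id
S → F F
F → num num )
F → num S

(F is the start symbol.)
Yes. F → num num ')' / F → num S on { 'num' }; S → '+' / S → '+' C id on { '+' }

FIRST sets of the non-terminals at (or reachable through a nullable prefix from) the front of some alternative:
  FIRST(F) = { ')', 'id', 'num' }

Productions for F:
  F → ) ): FIRST = { ')' }
  F → id: FIRST = { 'id' }
  F → num num ): FIRST = { 'num' }
  F → num S: FIRST = { 'num' }
Productions for S:
  S → +: FIRST = { '+' }
  S → + C id: FIRST = { '+' }
  S → F F: FIRST = { ')', 'id', 'num' }
C has only one production, so no FIRST/FIRST conflict is possible there.

Conflict for F: F → num num ) and F → num S
  Overlap: { 'num' }
Conflict for S: S → + and S → + C id
  Overlap: { '+' }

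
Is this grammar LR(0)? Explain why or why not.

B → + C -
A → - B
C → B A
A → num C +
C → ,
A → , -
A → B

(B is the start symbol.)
Augment with B' → B and build the canonical LR(0) collection (I0 = CLOSURE({[B' → . B]}), then GOTO on every symbol after a dot until no new states appear). It has 16 states:
  I0: { [B → . + C -], [B' → . B] }  — shift
  I1: { [B → + . C -], [B → . + C -], [C → . ,], [C → . B A] }  — shift
  I2: { [B' → B .] }  — accept
  I3: { [C → , .] }  — reduce
  I4: { [A → . , -], [A → . - B], [A → . B], [A → . num C +], [B → . + C -], [C → B . A] }  — shift
  I5: { [B → + C . -] }  — shift
  I6: { [B → + C - .] }  — reduce
  I7: { [A → , . -] }  — shift
  I8: { [A → - . B], [B → . + C -] }  — shift
  I9: { [C → B A .] }  — reduce
  I10: { [A → B .] }  — reduce
  I11: { [A → num . C +], [B → . + C -], [C → . ,], [C → . B A] }  — shift
  I12: { [A → num C . +] }  — shift
  I13: { [A → num C + .] }  — reduce
  I14: { [A → - B .] }  — reduce
  I15: { [A → , - .] }  — reduce

Every state is either a pure shift/goto state or contains exactly one complete item and nothing to shift — no conflicts. The grammar is LR(0).

Answer: Yes, the grammar is LR(0)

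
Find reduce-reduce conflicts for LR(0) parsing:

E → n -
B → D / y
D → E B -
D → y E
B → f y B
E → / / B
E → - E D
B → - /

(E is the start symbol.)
A reduce-reduce conflict occurs when an LR(0) state has two complete items [A → α .] and [B → β .] — both call for a reduction, and with no lookahead the parser cannot choose between them.

Augment with E' → E and build the canonical LR(0) collection (I0 = CLOSURE({[E' → . E]}), then GOTO on every symbol after a dot until no new states appear). It has 23 states:
  I0: { [E → . - E D], [E → . / / B], [E → . n -], [E' → . E] }  — shift
  I1: { [E → - . E D], [E → . - E D], [E → . / / B], [E → . n -] }  — shift
  I2: { [E → / . / B] }  — shift
  I3: { [E' → E .] }  — accept
  I4: { [E → n . -] }  — shift
  I5: { [E → n - .] }  — reduce
  I6: { [B → . - /], [B → . D / y], [B → . f y B], [D → . E B -], [D → . y E], [E → . - E D], [E → . / / B], [E → . n -], [E → / / . B] }  — shift
  I7: { [B → - . /], [E → - . E D], [E → . - E D], [E → . / / B], [E → . n -] }  — shift
  I8: { [E → / / B .] }  — reduce
  I9: { [B → D . / y] }  — shift
  I10: { [B → . - /], [B → . D / y], [B → . f y B], [D → . E B -], [D → . y E], [D → E . B -], [E → . - E D], [E → . / / B], [E → . n -] }  — shift
  I11: { [B → f . y B] }  — shift
  I12: { [D → y . E], [E → . - E D], [E → . / / B], [E → . n -] }  — shift
  I13: { [D → y E .] }  — reduce
  I14: { [B → . - /], [B → . D / y], [B → . f y B], [B → f y . B], [D → . E B -], [D → . y E], [E → . - E D], [E → . / / B], [E → . n -] }  — shift
  I15: { [B → f y B .] }  — reduce
  I16: { [D → E B . -] }  — shift
  I17: { [D → E B - .] }  — reduce
  I18: { [B → D / . y] }  — shift
  I19: { [B → D / y .] }  — reduce
  I20: { [B → - / .], [E → / . / B] }  — shift, reduce
  I21: { [D → . E B -], [D → . y E], [E → - E . D], [E → . - E D], [E → . / / B], [E → . n -] }  — shift
  I22: { [E → - E D .] }  — reduce

No state contains more than one complete item.

Answer: No reduce-reduce conflicts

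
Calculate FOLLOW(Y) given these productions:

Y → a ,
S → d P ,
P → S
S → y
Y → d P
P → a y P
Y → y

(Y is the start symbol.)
{ $ }

To compute FOLLOW(Y), find every occurrence of Y on a right-hand side N → α Y β: add FIRST(β) \ {ε}, and if β is empty or nullable also add FOLLOW(N). Iterate to a fixed point.

Y is the start symbol, so $ ∈ FOLLOW(Y).
Y does not occur on any right-hand side.

Taking the union: FOLLOW(Y) = { $ }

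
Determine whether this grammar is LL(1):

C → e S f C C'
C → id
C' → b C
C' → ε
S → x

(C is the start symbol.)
Relevant sets:
  FOLLOW(C') = { $, 'b' }

For C:
  PREDICT(C → e S f C C') = { 'e' }
  PREDICT(C → id) = { 'id' }
For C':
  PREDICT(C' → b C) = { 'b' }
  PREDICT(C' → ε) = { $, 'b' }
S has a single production, so nothing to check there.

Conflict found: Predict set conflict for C': { 'b' }
The grammar is NOT LL(1).

Answer: No. Predict set conflict for C': { 'b' }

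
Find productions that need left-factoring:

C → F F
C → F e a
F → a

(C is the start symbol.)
Yes, C has productions with common prefix 'F'

Left-factoring is needed when two productions for the same non-terminal
share a common prefix on the right-hand side.

Productions for C:
  C → F F
  C → F e a

Found common prefix 'F' in productions for C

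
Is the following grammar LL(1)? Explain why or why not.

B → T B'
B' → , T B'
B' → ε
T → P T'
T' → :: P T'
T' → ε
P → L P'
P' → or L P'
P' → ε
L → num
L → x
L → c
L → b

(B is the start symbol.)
A grammar is LL(1) if for each non-terminal N with multiple productions, the predict sets of those productions are pairwise disjoint, where PREDICT(N → α) = (FIRST(α) \ {ε}) ∪ (FOLLOW(N) if α ⇒* ε).

Relevant sets:
  FOLLOW(B') = { $ }
  FOLLOW(T') = { $, ',' }
  FOLLOW(P') = { $, ',', '::' }

For B':
  PREDICT(B' → ',' T B') = { ',' }
  PREDICT(B' → ε) = { $ }
For T':
  PREDICT(T' → :: P T') = { '::' }
  PREDICT(T' → ε) = { $, ',' }
For P':
  PREDICT(P' → or L P') = { 'or' }
  PREDICT(P' → ε) = { $, ',', '::' }
For L:
  PREDICT(L → num) = { 'num' }
  PREDICT(L → x) = { 'x' }
  PREDICT(L → c) = { 'c' }
  PREDICT(L → b) = { 'b' }
B, T, P have a single production, so nothing to check there.

All predict sets are disjoint. The grammar IS LL(1).

Answer: Yes, the grammar is LL(1).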